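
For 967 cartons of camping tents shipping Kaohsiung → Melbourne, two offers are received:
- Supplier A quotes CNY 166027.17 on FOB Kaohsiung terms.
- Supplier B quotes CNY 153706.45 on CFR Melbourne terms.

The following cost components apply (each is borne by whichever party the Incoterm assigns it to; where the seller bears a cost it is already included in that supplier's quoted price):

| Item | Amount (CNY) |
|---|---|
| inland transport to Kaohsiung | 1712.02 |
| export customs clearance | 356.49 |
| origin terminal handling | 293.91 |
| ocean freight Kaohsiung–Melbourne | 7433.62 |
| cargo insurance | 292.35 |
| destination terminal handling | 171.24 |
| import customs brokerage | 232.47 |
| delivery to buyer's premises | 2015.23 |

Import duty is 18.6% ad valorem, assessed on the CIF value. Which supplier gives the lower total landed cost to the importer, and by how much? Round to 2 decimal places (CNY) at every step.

Supplier B is cheaper by CNY 23428.64

Supplier A (FOB):
CIF value = FOB price + freight + insurance = 166027.17 + 7433.62 + 292.35 = 173753.14
Import duty = 173753.14 × 18.6% = 32318.08
Buyer bears (A): 7433.62 + 292.35 + 171.24 + 232.47 + 2015.23 = 10144.91
Landed cost (A) = invoice 166027.17 + 10144.91 + duty 32318.08 = 208490.16
Supplier B (CFR):
CIF value = CFR price + insurance = 153706.45 + 292.35 = 153998.80
Import duty = 153998.80 × 18.6% = 28643.78
Buyer bears (B): 292.35 + 171.24 + 232.47 + 2015.23 = 2711.29
Landed cost (B) = invoice 153706.45 + 2711.29 + duty 28643.78 = 185061.52
Difference = |208490.16 − 185061.52| = 23428.64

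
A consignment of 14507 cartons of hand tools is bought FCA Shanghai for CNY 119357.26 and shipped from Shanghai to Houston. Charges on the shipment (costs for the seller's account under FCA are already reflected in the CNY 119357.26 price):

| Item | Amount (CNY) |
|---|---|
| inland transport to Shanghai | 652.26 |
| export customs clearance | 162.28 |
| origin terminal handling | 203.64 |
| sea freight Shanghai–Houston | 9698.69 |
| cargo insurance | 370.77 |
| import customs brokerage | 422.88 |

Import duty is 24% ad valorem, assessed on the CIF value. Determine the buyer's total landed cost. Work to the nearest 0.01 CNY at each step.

FCA: the seller delivers export-cleared goods to the carrier; the buyer bears costs from that point.
Already in the invoice (seller's account under FCA): inland to port, export clearance — exclude.
CIF value = FCA price + origin terminal + freight + insurance = 119357.26 + 203.64 + 9698.69 + 370.77 = 129630.36
Import duty = 129630.36 × 24% = 31111.29
Buyer bears: origin terminal 203.64 + freight 9698.69 + insurance 370.77 + brokerage 422.88 + duty 31111.29 = 41807.27
Landed cost = invoice 119357.26 + 41807.27 = 161164.53

Total landed cost: CNY 161164.53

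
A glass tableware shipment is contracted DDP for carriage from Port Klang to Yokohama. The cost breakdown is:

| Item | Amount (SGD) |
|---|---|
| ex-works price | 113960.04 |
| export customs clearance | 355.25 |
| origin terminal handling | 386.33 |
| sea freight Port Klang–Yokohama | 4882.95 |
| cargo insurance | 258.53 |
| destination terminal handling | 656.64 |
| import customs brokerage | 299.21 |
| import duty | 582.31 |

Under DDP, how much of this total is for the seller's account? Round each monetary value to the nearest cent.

Seller's account: SGD 121381.26

DDP: the seller bears all costs including import duty.
Seller's account: goods 113960.04 + export clearance 355.25 + origin terminal 386.33 + freight 4882.95 + insurance 258.53 + destination terminal 656.64 + brokerage 299.21 + duty 582.31 = 121381.26
Buyer's account: 0.00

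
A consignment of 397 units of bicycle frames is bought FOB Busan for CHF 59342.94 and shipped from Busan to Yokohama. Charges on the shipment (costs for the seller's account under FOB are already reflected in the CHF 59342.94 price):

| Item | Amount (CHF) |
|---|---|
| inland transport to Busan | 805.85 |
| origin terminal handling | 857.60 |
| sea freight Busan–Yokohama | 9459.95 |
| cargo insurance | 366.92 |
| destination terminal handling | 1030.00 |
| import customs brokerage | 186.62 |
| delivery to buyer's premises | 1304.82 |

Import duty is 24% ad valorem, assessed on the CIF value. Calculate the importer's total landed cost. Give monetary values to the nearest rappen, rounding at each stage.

FOB: the seller bears costs until goods are on board at the origin port; the buyer bears freight, insurance and all costs thereafter.
Already in the invoice (seller's account under FOB): inland to port, origin terminal — exclude.
CIF value = FOB price + freight + insurance = 59342.94 + 9459.95 + 366.92 = 69169.81
Import duty = 69169.81 × 24% = 16600.75
Buyer bears: freight 9459.95 + insurance 366.92 + destination terminal 1030.00 + brokerage 186.62 + delivery 1304.82 + duty 16600.75 = 28949.06
Landed cost = invoice 59342.94 + 28949.06 = 88292.00

Total landed cost: CHF 88292.00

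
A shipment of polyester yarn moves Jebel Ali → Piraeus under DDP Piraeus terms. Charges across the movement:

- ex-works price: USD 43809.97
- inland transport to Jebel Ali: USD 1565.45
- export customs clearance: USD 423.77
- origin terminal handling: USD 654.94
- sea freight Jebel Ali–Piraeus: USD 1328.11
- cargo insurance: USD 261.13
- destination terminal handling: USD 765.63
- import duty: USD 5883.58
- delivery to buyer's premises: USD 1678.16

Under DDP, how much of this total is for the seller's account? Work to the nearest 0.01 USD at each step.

Seller's account: USD 56370.74

DDP: the seller bears all costs including import duty.
Seller's account: goods 43809.97 + inland to port 1565.45 + export clearance 423.77 + origin terminal 654.94 + freight 1328.11 + insurance 261.13 + destination terminal 765.63 + duty 5883.58 + delivery 1678.16 = 56370.74
Buyer's account: 0.00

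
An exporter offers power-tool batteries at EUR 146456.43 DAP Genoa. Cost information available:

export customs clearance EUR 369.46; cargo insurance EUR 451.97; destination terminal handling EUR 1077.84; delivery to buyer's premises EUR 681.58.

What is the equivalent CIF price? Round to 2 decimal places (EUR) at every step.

Not relevant to the conversion: insurance, export clearance — on the seller under both DAP and CIF; already in the DAP price and stays in the CIF price.
From DAP to CIF, the seller no longer bears: destination terminal, delivery.
CIF price = 146456.43 − 1077.84 − 681.58 = 144697.01

CIF price: EUR 144697.01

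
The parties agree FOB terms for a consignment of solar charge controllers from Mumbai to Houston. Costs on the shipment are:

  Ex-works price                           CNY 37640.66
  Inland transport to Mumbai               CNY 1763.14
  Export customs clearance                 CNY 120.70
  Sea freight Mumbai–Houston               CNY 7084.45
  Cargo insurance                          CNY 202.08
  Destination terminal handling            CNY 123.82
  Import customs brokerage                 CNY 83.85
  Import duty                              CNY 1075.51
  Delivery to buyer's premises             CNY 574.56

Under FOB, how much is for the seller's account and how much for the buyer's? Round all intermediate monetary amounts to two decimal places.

FOB: the seller bears costs until goods are on board at the origin port; the buyer bears freight, insurance and all costs thereafter.
Seller's account: goods 37640.66 + inland to port 1763.14 + export clearance 120.70 = 39524.50
Buyer's account: freight 7084.45 + insurance 202.08 + destination terminal 123.82 + brokerage 83.85 + duty 1075.51 + delivery 574.56 = 9144.27

Seller: CNY 39524.50; buyer: CNY 9144.27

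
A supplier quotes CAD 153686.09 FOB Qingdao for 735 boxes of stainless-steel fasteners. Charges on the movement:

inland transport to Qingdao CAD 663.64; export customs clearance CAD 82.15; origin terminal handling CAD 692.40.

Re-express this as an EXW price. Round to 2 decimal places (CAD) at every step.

EXW price: CAD 152247.90

From FOB to EXW, the seller no longer bears: inland to port, export clearance, origin terminal.
EXW price = 153686.09 − 663.64 − 82.15 − 692.40 = 152247.90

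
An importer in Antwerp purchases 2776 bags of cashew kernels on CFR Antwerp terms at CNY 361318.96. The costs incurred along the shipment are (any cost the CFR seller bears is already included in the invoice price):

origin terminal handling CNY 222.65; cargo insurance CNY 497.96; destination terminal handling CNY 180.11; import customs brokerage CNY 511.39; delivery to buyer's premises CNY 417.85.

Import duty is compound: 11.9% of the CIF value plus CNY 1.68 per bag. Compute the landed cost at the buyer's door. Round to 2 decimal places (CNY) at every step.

CFR: the seller pays costs through ocean freight to the destination port, but not insurance.
Already in the invoice (seller's account under CFR): origin terminal — exclude.
CIF value = CFR price + insurance = 361318.96 + 497.96 = 361816.92
Ad valorem component: 361816.92 × 11.9% = 43056.21
Specific component: 2776 × 1.68 = 4663.68
Import duty = 43056.21 + 4663.68 = 47719.89
Buyer bears: insurance 497.96 + destination terminal 180.11 + brokerage 511.39 + delivery 417.85 + duty 47719.89 = 49327.20
Landed cost = invoice 361318.96 + 49327.20 = 410646.16

Total landed cost: CNY 410646.16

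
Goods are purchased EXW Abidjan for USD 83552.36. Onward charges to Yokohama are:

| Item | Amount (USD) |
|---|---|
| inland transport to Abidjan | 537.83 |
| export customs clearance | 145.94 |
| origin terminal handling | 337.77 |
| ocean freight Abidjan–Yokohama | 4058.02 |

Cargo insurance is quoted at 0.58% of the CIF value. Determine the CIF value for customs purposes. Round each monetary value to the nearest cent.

CIF value: USD 89148.98

Let C be the CIF value. C = EXW price + pre-shipment costs + freight + 0.58% × C
C − 0.58% × C = 83552.36 + 537.83 + 145.94 + 337.77 + 4058.02
0.9942 × C = 88631.92
C = 88631.92 / 0.9942 = 89148.98
Insurance premium = 0.58% × 89148.98 = 517.06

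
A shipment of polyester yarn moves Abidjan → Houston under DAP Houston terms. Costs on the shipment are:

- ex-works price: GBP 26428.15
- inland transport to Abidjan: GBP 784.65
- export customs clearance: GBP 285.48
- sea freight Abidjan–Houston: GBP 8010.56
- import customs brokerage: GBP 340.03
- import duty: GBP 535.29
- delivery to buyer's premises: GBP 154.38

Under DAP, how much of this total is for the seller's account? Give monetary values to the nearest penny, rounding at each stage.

Seller's account: GBP 35663.22

DAP: the seller bears all costs to the named destination except import duty and clearance.
Seller's account: goods 26428.15 + inland to port 784.65 + export clearance 285.48 + freight 8010.56 + delivery 154.38 = 35663.22
Buyer's account: brokerage 340.03 + duty 535.29 = 875.32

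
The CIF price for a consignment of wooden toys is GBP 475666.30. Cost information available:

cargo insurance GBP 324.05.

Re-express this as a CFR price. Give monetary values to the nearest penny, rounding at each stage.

CFR price: GBP 475342.25

From CIF to CFR, the seller no longer bears: insurance.
CFR price = 475666.30 − 324.05 = 475342.25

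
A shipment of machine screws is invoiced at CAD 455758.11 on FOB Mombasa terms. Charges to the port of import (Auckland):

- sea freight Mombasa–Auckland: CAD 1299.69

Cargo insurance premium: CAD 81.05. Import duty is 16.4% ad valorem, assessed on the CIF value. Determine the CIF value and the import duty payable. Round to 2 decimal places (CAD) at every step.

CIF = FOB price + freight + insurance
CIF = 455758.11 + 1299.69 + 81.05 = 457138.85
Import duty = 457138.85 × 16.4% = 74970.77

CIF value: CAD 457138.85; import duty: CAD 74970.77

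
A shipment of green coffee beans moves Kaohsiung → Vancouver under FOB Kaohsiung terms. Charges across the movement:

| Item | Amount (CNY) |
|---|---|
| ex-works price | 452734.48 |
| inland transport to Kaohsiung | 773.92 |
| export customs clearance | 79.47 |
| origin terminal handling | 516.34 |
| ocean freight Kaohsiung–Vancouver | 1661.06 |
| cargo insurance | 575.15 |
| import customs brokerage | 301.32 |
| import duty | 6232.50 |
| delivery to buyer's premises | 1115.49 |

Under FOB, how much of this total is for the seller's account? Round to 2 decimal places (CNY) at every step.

Seller's account: CNY 454104.21

FOB: the seller bears costs until goods are on board at the origin port; the buyer bears freight, insurance and all costs thereafter.
Seller's account: goods 452734.48 + inland to port 773.92 + export clearance 79.47 + origin terminal 516.34 = 454104.21
Buyer's account: freight 1661.06 + insurance 575.15 + brokerage 301.32 + duty 6232.50 + delivery 1115.49 = 9885.52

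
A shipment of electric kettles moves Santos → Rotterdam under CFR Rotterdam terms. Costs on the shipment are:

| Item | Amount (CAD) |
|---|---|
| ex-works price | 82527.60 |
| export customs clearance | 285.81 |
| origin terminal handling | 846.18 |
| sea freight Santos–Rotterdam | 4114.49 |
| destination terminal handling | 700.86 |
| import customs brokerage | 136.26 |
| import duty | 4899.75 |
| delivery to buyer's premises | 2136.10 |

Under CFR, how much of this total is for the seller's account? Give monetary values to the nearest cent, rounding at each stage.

CFR: the seller pays costs through ocean freight to the destination port, but not insurance.
Seller's account: goods 82527.60 + export clearance 285.81 + origin terminal 846.18 + freight 4114.49 = 87774.08
Buyer's account: destination terminal 700.86 + brokerage 136.26 + duty 4899.75 + delivery 2136.10 = 7872.97

Seller's account: CAD 87774.08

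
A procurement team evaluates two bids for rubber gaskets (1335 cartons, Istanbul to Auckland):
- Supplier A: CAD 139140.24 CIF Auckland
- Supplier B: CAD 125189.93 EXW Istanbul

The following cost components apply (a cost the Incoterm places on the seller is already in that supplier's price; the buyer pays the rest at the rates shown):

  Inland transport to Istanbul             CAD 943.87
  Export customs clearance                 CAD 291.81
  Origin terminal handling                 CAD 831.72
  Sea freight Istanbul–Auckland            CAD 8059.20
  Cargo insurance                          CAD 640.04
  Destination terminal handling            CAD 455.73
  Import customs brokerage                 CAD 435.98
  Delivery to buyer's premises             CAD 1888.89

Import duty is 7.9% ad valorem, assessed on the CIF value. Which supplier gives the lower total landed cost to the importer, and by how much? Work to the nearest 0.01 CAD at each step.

Supplier A (CIF):
The CIF price already equals the CIF value: 139140.24
Import duty = 139140.24 × 7.9% = 10992.08
Buyer bears (A): 455.73 + 435.98 + 1888.89 = 2780.60
Landed cost (A) = invoice 139140.24 + 2780.60 + duty 10992.08 = 152912.92
Supplier B (EXW):
CIF value = EXW price + inland to port + export clearance + origin terminal + freight + insurance = 125189.93 + 943.87 + 291.81 + 831.72 + 8059.20 + 640.04 = 135956.57
Import duty = 135956.57 × 7.9% = 10740.57
Buyer bears (B): 943.87 + 291.81 + 831.72 + 8059.20 + 640.04 + 455.73 + 435.98 + 1888.89 = 13547.24
Landed cost (B) = invoice 125189.93 + 13547.24 + duty 10740.57 = 149477.74
Difference = |152912.92 − 149477.74| = 3435.18

Supplier B is cheaper by CAD 3435.18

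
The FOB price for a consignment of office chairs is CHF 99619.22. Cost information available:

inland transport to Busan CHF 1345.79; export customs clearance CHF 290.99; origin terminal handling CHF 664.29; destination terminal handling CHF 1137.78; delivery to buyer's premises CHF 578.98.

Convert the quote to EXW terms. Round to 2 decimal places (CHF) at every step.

EXW price: CHF 97318.15

Not relevant to the conversion: delivery, destination terminal — on the buyer under both terms; not part of either seller's price.
From FOB to EXW, the seller no longer bears: inland to port, export clearance, origin terminal.
EXW price = 99619.22 − 1345.79 − 290.99 − 664.29 = 97318.15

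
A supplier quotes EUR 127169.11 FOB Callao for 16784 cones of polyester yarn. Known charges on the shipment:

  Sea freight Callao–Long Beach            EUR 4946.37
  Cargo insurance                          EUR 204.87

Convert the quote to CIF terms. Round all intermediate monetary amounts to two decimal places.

From FOB to CIF, the seller additionally bears: freight, insurance.
CIF price = 127169.11 + 4946.37 + 204.87 = 132320.35

CIF price: EUR 132320.35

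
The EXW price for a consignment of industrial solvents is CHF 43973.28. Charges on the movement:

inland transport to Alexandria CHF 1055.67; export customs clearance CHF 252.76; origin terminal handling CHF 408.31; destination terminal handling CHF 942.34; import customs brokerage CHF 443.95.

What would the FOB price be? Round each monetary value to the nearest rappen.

FOB price: CHF 45690.02

Not relevant to the conversion: destination terminal, brokerage — on the buyer under both terms; not part of either seller's price.
From EXW to FOB, the seller additionally bears: inland to port, export clearance, origin terminal.
FOB price = 43973.28 + 1055.67 + 252.76 + 408.31 = 45690.02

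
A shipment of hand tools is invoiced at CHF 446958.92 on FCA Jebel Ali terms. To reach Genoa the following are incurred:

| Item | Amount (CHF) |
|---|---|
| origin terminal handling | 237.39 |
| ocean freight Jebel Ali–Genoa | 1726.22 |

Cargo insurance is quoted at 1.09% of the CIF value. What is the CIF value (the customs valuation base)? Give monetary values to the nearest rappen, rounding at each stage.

Let C be the CIF value. C = FCA price + pre-shipment costs + freight + 1.09% × C
C − 1.09% × C = 446958.92 + 237.39 + 1726.22
0.9891 × C = 448922.53
C = 448922.53 / 0.9891 = 453869.71
Insurance premium = 1.09% × 453869.71 = 4947.18

CIF value: CHF 453869.71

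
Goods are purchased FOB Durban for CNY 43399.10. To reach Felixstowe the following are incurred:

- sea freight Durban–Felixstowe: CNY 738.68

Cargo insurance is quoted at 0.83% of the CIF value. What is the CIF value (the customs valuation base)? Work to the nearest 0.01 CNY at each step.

CIF value: CNY 44507.19

Let C be the CIF value. C = FOB price + freight + 0.83% × C
C − 0.83% × C = 43399.10 + 738.68
0.9917 × C = 44137.78
C = 44137.78 / 0.9917 = 44507.19
Insurance premium = 0.83% × 44507.19 = 369.41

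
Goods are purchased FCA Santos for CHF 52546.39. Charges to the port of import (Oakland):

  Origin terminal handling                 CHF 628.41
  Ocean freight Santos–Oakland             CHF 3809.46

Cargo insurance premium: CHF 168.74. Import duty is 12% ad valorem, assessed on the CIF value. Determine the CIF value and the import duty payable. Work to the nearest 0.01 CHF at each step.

CIF = FCA price + pre-shipment costs + freight + insurance
CIF = 52546.39 + 628.41 + 3809.46 + 168.74 = 57153.00
Import duty = 57153.00 × 12% = 6858.36

CIF value: CHF 57153.00; import duty: CHF 6858.36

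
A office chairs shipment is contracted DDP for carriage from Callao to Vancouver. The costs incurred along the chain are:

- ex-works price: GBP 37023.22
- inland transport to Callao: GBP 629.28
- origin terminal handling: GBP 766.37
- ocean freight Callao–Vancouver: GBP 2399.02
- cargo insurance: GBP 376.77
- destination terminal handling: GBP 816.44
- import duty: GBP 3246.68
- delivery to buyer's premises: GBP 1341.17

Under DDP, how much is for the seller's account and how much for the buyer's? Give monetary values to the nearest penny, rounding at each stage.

Seller: GBP 46598.95; buyer: GBP 0.00

DDP: the seller bears all costs including import duty.
Seller's account: goods 37023.22 + inland to port 629.28 + origin terminal 766.37 + freight 2399.02 + insurance 376.77 + destination terminal 816.44 + duty 3246.68 + delivery 1341.17 = 46598.95
Buyer's account: 0.00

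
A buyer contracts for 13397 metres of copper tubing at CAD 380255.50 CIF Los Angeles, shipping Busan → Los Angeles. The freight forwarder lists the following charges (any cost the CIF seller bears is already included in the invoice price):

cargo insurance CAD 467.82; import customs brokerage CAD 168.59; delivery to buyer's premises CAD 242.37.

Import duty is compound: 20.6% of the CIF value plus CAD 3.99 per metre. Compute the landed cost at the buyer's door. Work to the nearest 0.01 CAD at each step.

Total landed cost: CAD 512453.12

CIF: the seller pays costs through ocean freight and marine insurance to the destination port.
Already in the invoice (seller's account under CIF): insurance — exclude.
The CIF price already equals the CIF value: 380255.50
Ad valorem component: 380255.50 × 20.6% = 78332.63
Specific component: 13397 × 3.99 = 53454.03
Import duty = 78332.63 + 53454.03 = 131786.66
Buyer bears: brokerage 168.59 + delivery 242.37 + duty 131786.66 = 132197.62
Landed cost = invoice 380255.50 + 132197.62 = 512453.12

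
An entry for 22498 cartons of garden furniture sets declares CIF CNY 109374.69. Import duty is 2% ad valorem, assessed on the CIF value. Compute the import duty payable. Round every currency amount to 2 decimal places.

Import duty = 109374.69 × 2% = 2187.49

Import duty: CNY 2187.49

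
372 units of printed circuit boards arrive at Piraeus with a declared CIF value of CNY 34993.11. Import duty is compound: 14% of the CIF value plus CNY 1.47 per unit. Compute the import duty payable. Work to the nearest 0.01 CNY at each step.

Import duty: CNY 5445.88

Ad valorem component: 34993.11 × 14% = 4899.04
Specific component: 372 × 1.47 = 546.84
Import duty = 4899.04 + 546.84 = 5445.88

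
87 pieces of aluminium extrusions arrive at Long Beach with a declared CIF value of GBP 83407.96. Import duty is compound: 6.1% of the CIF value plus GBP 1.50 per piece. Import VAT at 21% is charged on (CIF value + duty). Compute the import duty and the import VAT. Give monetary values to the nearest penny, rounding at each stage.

Ad valorem component: 83407.96 × 6.1% = 5087.89
Specific component: 87 × 1.50 = 130.50
Import duty = 5087.89 + 130.50 = 5218.39
VAT base = CIF + duty = 83407.96 + 5218.39 = 88626.35
Import VAT = 88626.35 × 21% = 18611.53

Import duty: GBP 5218.39; import VAT: GBP 18611.53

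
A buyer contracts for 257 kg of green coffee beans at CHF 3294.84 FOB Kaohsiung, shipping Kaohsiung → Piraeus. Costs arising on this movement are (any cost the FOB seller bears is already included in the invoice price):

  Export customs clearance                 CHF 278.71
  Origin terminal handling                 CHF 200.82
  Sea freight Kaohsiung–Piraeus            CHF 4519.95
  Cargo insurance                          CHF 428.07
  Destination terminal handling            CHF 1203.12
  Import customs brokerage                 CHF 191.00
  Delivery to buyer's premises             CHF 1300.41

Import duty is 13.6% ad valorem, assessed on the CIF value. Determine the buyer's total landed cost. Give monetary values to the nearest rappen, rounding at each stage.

Total landed cost: CHF 12058.42

FOB: the seller bears costs until goods are on board at the origin port; the buyer bears freight, insurance and all costs thereafter.
Already in the invoice (seller's account under FOB): export clearance, origin terminal — exclude.
CIF value = FOB price + freight + insurance = 3294.84 + 4519.95 + 428.07 = 8242.86
Import duty = 8242.86 × 13.6% = 1121.03
Buyer bears: freight 4519.95 + insurance 428.07 + destination terminal 1203.12 + brokerage 191.00 + delivery 1300.41 + duty 1121.03 = 8763.58
Landed cost = invoice 3294.84 + 8763.58 = 12058.42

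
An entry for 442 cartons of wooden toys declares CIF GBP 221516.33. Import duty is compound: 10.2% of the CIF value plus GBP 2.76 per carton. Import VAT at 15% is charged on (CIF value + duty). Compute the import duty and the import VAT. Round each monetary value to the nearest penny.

Import duty: GBP 23814.59; import VAT: GBP 36799.64

Ad valorem component: 221516.33 × 10.2% = 22594.67
Specific component: 442 × 2.76 = 1219.92
Import duty = 22594.67 + 1219.92 = 23814.59
VAT base = CIF + duty = 221516.33 + 23814.59 = 245330.92
Import VAT = 245330.92 × 15% = 36799.64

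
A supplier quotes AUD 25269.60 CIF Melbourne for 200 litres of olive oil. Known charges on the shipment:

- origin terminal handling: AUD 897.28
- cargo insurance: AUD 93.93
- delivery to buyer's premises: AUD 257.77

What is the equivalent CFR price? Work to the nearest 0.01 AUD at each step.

CFR price: AUD 25175.67

Not relevant to the conversion: origin terminal — on the seller under both CIF and CFR; already in the CIF price and stays in the CFR price. delivery — on the buyer under both terms; not part of either seller's price.
From CIF to CFR, the seller no longer bears: insurance.
CFR price = 25269.60 − 93.93 = 25175.67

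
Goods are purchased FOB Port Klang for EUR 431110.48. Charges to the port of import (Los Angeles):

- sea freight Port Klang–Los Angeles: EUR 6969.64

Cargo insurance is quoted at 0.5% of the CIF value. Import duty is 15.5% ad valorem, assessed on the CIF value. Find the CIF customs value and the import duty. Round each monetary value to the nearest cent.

CIF value: EUR 440281.53; import duty: EUR 68243.64

Let C be the CIF value. C = FOB price + freight + 0.5% × C
C − 0.5% × C = 431110.48 + 6969.64
0.995 × C = 438080.12
C = 438080.12 / 0.995 = 440281.53
Insurance premium = 0.5% × 440281.53 = 2201.41
Import duty = 440281.53 × 15.5% = 68243.64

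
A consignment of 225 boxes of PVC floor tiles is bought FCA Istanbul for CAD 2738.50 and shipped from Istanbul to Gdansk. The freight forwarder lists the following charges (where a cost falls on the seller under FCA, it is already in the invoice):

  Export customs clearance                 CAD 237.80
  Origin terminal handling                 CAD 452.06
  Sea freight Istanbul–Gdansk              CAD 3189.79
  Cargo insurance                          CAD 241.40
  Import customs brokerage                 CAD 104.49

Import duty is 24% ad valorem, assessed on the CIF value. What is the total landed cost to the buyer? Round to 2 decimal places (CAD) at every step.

FCA: the seller delivers export-cleared goods to the carrier; the buyer bears costs from that point.
Already in the invoice (seller's account under FCA): export clearance — exclude.
CIF value = FCA price + origin terminal + freight + insurance = 2738.50 + 452.06 + 3189.79 + 241.40 = 6621.75
Import duty = 6621.75 × 24% = 1589.22
Buyer bears: origin terminal 452.06 + freight 3189.79 + insurance 241.40 + brokerage 104.49 + duty 1589.22 = 5576.96
Landed cost = invoice 2738.50 + 5576.96 = 8315.46

Total landed cost: CAD 8315.46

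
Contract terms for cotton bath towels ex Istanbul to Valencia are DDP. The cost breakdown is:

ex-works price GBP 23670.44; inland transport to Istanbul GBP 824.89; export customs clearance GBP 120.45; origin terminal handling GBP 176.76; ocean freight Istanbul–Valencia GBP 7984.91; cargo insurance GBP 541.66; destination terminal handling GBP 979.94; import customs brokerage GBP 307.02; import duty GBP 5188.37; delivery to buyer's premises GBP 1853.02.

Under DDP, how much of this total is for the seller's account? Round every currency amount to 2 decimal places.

DDP: the seller bears all costs including import duty.
Seller's account: goods 23670.44 + inland to port 824.89 + export clearance 120.45 + origin terminal 176.76 + freight 7984.91 + insurance 541.66 + destination terminal 979.94 + brokerage 307.02 + duty 5188.37 + delivery 1853.02 = 41647.46
Buyer's account: 0.00

Seller's account: GBP 41647.46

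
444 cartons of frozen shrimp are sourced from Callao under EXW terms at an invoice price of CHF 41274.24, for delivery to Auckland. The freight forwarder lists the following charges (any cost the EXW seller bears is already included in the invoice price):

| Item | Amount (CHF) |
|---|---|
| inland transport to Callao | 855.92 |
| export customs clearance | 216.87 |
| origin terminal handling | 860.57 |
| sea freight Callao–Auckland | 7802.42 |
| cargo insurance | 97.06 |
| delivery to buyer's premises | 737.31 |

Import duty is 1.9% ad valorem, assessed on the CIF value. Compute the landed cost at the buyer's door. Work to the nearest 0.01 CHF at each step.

Total landed cost: CHF 52815.42

EXW: the seller makes goods available at their premises; the buyer bears all onward costs.
CIF value = EXW price + inland to port + export clearance + origin terminal + freight + insurance = 41274.24 + 855.92 + 216.87 + 860.57 + 7802.42 + 97.06 = 51107.08
Import duty = 51107.08 × 1.9% = 971.03
Buyer bears: inland to port 855.92 + export clearance 216.87 + origin terminal 860.57 + freight 7802.42 + insurance 97.06 + delivery 737.31 + duty 971.03 = 11541.18
Landed cost = invoice 41274.24 + 11541.18 = 52815.42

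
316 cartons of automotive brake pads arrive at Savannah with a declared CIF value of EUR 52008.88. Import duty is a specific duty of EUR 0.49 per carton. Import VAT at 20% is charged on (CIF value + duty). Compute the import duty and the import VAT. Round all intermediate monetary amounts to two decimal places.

Import duty = 316 × 0.49 = 154.84
VAT base = CIF + duty = 52008.88 + 154.84 = 52163.72
Import VAT = 52163.72 × 20% = 10432.74

Import duty: EUR 154.84; import VAT: EUR 10432.74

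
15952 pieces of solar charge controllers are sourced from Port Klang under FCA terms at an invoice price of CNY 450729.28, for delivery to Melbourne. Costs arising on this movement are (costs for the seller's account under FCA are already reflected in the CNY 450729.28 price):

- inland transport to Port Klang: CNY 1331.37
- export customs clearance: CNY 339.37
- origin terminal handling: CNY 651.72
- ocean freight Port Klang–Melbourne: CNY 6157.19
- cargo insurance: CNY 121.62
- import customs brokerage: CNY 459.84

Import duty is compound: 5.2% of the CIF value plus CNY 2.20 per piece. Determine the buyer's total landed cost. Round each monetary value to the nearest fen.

Total landed cost: CNY 517012.36

FCA: the seller delivers export-cleared goods to the carrier; the buyer bears costs from that point.
Already in the invoice (seller's account under FCA): inland to port, export clearance — exclude.
CIF value = FCA price + origin terminal + freight + insurance = 450729.28 + 651.72 + 6157.19 + 121.62 = 457659.81
Ad valorem component: 457659.81 × 5.2% = 23798.31
Specific component: 15952 × 2.20 = 35094.40
Import duty = 23798.31 + 35094.40 = 58892.71
Buyer bears: origin terminal 651.72 + freight 6157.19 + insurance 121.62 + brokerage 459.84 + duty 58892.71 = 66283.08
Landed cost = invoice 450729.28 + 66283.08 = 517012.36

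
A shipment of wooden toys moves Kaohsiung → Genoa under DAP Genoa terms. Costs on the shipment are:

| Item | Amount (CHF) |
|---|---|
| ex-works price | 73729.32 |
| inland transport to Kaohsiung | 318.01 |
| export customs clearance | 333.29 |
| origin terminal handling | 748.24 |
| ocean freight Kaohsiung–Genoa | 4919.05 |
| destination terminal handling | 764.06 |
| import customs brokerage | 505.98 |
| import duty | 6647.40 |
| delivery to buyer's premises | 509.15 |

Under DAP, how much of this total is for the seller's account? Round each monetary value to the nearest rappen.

DAP: the seller bears all costs to the named destination except import duty and clearance.
Seller's account: goods 73729.32 + inland to port 318.01 + export clearance 333.29 + origin terminal 748.24 + freight 4919.05 + destination terminal 764.06 + delivery 509.15 = 81321.12
Buyer's account: brokerage 505.98 + duty 6647.40 = 7153.38

Seller's account: CHF 81321.12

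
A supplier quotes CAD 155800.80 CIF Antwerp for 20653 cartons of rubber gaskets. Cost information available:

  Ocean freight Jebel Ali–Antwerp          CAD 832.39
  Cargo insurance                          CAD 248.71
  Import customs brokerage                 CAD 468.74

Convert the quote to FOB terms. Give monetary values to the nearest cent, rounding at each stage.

FOB price: CAD 154719.70

Not relevant to the conversion: brokerage — on the buyer under both terms; not part of either seller's price.
From CIF to FOB, the seller no longer bears: freight, insurance.
FOB price = 155800.80 − 832.39 − 248.71 = 154719.70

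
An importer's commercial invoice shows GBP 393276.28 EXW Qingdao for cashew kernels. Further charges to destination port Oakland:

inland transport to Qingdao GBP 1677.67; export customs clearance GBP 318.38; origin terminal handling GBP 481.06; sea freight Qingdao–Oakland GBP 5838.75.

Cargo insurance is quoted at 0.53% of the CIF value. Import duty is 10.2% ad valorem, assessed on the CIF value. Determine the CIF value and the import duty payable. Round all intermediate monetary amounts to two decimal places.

Let C be the CIF value. C = EXW price + pre-shipment costs + freight + 0.53% × C
C − 0.53% × C = 393276.28 + 1677.67 + 318.38 + 481.06 + 5838.75
0.9947 × C = 401592.14
C = 401592.14 / 0.9947 = 403731.92
Insurance premium = 0.53% × 403731.92 = 2139.78
Import duty = 403731.92 × 10.2% = 41180.66

CIF value: GBP 403731.92; import duty: GBP 41180.66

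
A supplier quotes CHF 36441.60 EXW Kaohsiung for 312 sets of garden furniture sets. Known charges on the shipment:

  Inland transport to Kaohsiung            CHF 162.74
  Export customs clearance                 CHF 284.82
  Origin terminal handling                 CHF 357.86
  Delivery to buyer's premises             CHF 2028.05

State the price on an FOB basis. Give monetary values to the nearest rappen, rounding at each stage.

FOB price: CHF 37247.02

Not relevant to the conversion: delivery — on the buyer under both terms; not part of either seller's price.
From EXW to FOB, the seller additionally bears: inland to port, export clearance, origin terminal.
FOB price = 36441.60 + 162.74 + 284.82 + 357.86 = 37247.02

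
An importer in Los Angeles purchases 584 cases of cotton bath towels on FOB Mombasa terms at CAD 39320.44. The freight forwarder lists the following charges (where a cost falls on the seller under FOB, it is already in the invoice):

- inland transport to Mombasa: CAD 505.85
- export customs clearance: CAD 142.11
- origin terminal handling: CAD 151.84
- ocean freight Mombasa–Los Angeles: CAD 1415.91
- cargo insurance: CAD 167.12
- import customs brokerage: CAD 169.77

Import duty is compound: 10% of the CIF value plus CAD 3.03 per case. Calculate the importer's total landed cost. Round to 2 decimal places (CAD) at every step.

Total landed cost: CAD 46933.11

FOB: the seller bears costs until goods are on board at the origin port; the buyer bears freight, insurance and all costs thereafter.
Already in the invoice (seller's account under FOB): inland to port, export clearance, origin terminal — exclude.
CIF value = FOB price + freight + insurance = 39320.44 + 1415.91 + 167.12 = 40903.47
Ad valorem component: 40903.47 × 10% = 4090.35
Specific component: 584 × 3.03 = 1769.52
Import duty = 4090.35 + 1769.52 = 5859.87
Buyer bears: freight 1415.91 + insurance 167.12 + brokerage 169.77 + duty 5859.87 = 7612.67
Landed cost = invoice 39320.44 + 7612.67 = 46933.11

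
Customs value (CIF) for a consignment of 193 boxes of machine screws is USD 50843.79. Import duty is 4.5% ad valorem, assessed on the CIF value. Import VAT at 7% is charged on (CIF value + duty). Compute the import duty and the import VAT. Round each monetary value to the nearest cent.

Import duty = 50843.79 × 4.5% = 2287.97
VAT base = CIF + duty = 50843.79 + 2287.97 = 53131.76
Import VAT = 53131.76 × 7% = 3719.22

Import duty: USD 2287.97; import VAT: USD 3719.22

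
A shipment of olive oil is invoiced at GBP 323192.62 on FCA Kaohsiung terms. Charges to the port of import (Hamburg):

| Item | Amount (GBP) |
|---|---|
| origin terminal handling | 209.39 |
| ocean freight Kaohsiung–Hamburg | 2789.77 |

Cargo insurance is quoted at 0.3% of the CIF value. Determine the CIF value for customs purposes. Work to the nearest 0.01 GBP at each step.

CIF value: GBP 327173.30

Let C be the CIF value. C = FCA price + pre-shipment costs + freight + 0.3% × C
C − 0.3% × C = 323192.62 + 209.39 + 2789.77
0.997 × C = 326191.78
C = 326191.78 / 0.997 = 327173.30
Insurance premium = 0.3% × 327173.30 = 981.52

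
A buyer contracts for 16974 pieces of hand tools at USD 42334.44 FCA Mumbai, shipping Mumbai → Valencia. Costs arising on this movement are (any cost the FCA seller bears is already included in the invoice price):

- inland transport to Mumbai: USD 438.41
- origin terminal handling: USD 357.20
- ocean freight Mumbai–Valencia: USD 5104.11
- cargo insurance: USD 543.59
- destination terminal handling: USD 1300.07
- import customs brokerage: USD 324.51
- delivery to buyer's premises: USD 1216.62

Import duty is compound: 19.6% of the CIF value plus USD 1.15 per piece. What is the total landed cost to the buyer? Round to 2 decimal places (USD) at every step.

FCA: the seller delivers export-cleared goods to the carrier; the buyer bears costs from that point.
Already in the invoice (seller's account under FCA): inland to port — exclude.
CIF value = FCA price + origin terminal + freight + insurance = 42334.44 + 357.20 + 5104.11 + 543.59 = 48339.34
Ad valorem component: 48339.34 × 19.6% = 9474.51
Specific component: 16974 × 1.15 = 19520.10
Import duty = 9474.51 + 19520.10 = 28994.61
Buyer bears: origin terminal 357.20 + freight 5104.11 + insurance 543.59 + destination terminal 1300.07 + brokerage 324.51 + delivery 1216.62 + duty 28994.61 = 37840.71
Landed cost = invoice 42334.44 + 37840.71 = 80175.15

Total landed cost: USD 80175.15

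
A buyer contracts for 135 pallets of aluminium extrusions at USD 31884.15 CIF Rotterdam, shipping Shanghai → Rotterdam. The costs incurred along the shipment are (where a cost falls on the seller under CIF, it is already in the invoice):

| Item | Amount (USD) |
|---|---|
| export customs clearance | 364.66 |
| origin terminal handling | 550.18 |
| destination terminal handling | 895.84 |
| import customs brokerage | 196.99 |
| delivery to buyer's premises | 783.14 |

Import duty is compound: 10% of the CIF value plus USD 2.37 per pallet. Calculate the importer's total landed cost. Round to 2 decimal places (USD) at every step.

Total landed cost: USD 37268.49

CIF: the seller pays costs through ocean freight and marine insurance to the destination port.
Already in the invoice (seller's account under CIF): export clearance, origin terminal — exclude.
The CIF price already equals the CIF value: 31884.15
Ad valorem component: 31884.15 × 10% = 3188.42
Specific component: 135 × 2.37 = 319.95
Import duty = 3188.42 + 319.95 = 3508.37
Buyer bears: destination terminal 895.84 + brokerage 196.99 + delivery 783.14 + duty 3508.37 = 5384.34
Landed cost = invoice 31884.15 + 5384.34 = 37268.49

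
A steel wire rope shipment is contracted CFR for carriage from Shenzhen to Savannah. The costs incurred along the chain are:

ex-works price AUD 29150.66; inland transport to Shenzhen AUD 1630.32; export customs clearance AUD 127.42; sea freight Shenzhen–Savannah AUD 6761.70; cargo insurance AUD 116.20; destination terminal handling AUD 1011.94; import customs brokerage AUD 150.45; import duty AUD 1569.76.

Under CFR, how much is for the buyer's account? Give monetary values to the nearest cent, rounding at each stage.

Buyer's account: AUD 2848.35

CFR: the seller pays costs through ocean freight to the destination port, but not insurance.
Seller's account: goods 29150.66 + inland to port 1630.32 + export clearance 127.42 + freight 6761.70 = 37670.10
Buyer's account: insurance 116.20 + destination terminal 1011.94 + brokerage 150.45 + duty 1569.76 = 2848.35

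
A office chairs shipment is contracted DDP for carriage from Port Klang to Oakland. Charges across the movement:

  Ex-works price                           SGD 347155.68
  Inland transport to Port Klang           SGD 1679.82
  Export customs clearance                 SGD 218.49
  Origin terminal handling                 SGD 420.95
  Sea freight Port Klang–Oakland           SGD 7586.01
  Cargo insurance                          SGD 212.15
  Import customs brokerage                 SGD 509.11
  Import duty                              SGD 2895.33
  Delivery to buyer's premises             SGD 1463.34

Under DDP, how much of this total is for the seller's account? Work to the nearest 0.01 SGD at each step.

Seller's account: SGD 362140.88

DDP: the seller bears all costs including import duty.
Seller's account: goods 347155.68 + inland to port 1679.82 + export clearance 218.49 + origin terminal 420.95 + freight 7586.01 + insurance 212.15 + brokerage 509.11 + duty 2895.33 + delivery 1463.34 = 362140.88
Buyer's account: 0.00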